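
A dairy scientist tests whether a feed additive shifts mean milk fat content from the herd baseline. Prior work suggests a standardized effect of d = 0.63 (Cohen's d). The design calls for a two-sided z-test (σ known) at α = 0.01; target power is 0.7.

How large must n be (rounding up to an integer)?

n = 25

Set Φ(δ − 2.576) = 0.7; then δ − 2.576 = Φ⁻¹(0.7) = 0.524, giving δ = 3.100.
(The Φ(−δ − z_{α/2}) term is vanishingly small for δ > 0 and is dropped in the standard sample-size formula.)
δ = d·√n ⇒ n = (δ/d)² = (3.100 / 0.63)² = 24.22.
Round up to the next whole unit.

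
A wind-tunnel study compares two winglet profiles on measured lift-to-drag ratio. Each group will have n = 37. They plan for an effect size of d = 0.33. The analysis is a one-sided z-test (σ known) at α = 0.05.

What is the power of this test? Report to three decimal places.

Noncentrality parameter: δ = d·√(n/2) = 0.33 × √(37/2) = 1.4194
One-sided α = 0.05 → critical value z_{0.05} = 1.645.
Power = P(Z > 1.645 − δ) = Φ(-0.225) = 0.4108.

Power ≈ 0.411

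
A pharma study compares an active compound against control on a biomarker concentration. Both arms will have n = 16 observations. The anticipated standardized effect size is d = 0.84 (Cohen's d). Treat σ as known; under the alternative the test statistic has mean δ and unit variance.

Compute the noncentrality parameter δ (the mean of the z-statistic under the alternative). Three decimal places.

δ = d·√(n/2) = 0.84 × √(16/2) = 2.3759

δ ≈ 2.376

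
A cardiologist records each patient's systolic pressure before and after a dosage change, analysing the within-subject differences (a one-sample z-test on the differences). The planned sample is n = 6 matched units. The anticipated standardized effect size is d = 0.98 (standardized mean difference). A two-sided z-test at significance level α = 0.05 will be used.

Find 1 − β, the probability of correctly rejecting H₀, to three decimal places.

Power ≈ 0.670

Noncentrality parameter: λ = d·√n = 0.98 × √6 = 2.4005
Two-sided α = 0.05 → critical value z_{0.025} = 1.960.
Power = Φ(λ − 1.960) + Φ(−λ − 1.960) = Φ(0.441) + Φ(-4.360) = 0.6702 + 0.0000 = 0.6702.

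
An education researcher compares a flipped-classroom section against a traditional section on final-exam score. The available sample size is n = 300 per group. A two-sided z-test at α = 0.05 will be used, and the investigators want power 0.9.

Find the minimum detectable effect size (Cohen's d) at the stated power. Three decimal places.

d ≈ 0.265

Need Φ(δ − 1.960) = 0.9, so δ = 1.960 + 1.282 = 3.242.
(Lower-tail contribution to power is negligible for δ > 0.)
δ = d·√(n/2) ⇒ d = δ/√(n/2) = 3.242/√(300/2) = 0.2647.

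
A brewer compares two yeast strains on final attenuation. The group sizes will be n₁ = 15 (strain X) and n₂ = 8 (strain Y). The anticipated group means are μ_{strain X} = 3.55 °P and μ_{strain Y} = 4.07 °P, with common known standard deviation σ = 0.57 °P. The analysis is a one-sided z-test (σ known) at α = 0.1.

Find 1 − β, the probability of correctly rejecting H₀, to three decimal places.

Power ≈ 0.789

Standardized effect: d = |μ_{strain X} − μ_{strain Y}| / σ = |3.55 − 4.07| / 0.57 = 0.9123
Noncentrality parameter: δ = d / √(1/n₁ + 1/n₂) = 0.9123 / √(1/15 + 1/8) = 2.0838
Critical value for a one-sided test at α = 0.1: z_α = 1.282.
Power = Φ(δ − 1.282) = Φ(0.802) = 0.7888.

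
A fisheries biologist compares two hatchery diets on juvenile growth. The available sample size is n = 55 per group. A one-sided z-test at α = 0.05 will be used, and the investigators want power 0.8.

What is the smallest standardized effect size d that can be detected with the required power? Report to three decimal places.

Required noncentrality: δ = z_{0.05} + z_{0.20} = 1.645 + 0.842 = 2.486.
δ = d·√(n/2) ⇒ d = δ/√(n/2) = 2.486/√(55/2) = 0.4742.

d ≈ 0.474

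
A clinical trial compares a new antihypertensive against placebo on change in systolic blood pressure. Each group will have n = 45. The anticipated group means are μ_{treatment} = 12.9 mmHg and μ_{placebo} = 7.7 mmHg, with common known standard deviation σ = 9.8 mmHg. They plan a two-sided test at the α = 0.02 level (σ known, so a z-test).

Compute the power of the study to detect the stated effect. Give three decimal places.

Power ≈ 0.576

Standardized effect: d = |μ_{treatment} − μ_{placebo}| / σ = |12.9 − 7.7| / 9.8 = 0.5306
Noncentrality parameter: δ = d·√(n/2) = 0.5306 × √(45/2) = 2.5169
Two-sided α = 0.02 → critical value z_{0.01} = 2.326.
Power = Φ(δ − 2.326) + Φ(−δ − 2.326) = Φ(0.191) + Φ(-4.843) = 0.5756 + 0.0000 = 0.5756.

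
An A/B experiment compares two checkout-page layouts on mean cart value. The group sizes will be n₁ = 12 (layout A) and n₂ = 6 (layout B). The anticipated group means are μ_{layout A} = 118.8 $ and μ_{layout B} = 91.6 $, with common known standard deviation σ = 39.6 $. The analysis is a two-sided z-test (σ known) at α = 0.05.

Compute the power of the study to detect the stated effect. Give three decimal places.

Standardized effect: d = |μ_{layout A} − μ_{layout B}| / σ = |118.8 − 91.6| / 39.6 = 0.6869
Noncentrality parameter: δ = d / √(1/n₁ + 1/n₂) = 0.6869 / √(1/12 + 1/6) = 1.3737
Two-sided α = 0.05 → critical value z_{0.025} = 1.960.
Power = Φ(δ − 1.960) + Φ(−δ − 1.960) = Φ(-0.586) + Φ(-3.334) = 0.2789 + 0.0004 = 0.2793.

Power ≈ 0.279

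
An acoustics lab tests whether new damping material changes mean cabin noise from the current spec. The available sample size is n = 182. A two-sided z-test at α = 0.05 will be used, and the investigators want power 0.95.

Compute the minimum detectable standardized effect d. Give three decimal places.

Required noncentrality: δ = z_{0.025} + z_{0.05} = 1.960 + 1.645 = 3.605.
(The second rejection-region term Φ(−δ − z_{α/2}) is negligible and dropped.)
δ = d·√n ⇒ d = δ/√n = 3.605/√182 = 0.2672.

d ≈ 0.267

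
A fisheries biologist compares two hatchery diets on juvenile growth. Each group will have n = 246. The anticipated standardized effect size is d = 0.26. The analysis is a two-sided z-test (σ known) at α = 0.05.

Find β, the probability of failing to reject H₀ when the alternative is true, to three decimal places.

β ≈ 0.178

Noncentrality parameter: λ = d·√(n/2) = 0.26 × √(246/2) = 2.8835
Critical value for a two-sided test at α = 0.05: z_{α/2} = 1.960.
Power = Φ(λ − 1.960) + Φ(−λ − 1.960) = Φ(0.924) + Φ(-4.844) = 0.8221 + 0.0000 = 0.8221.
Type II error: β = 1 − power = 1 − 0.8221 = 0.1779.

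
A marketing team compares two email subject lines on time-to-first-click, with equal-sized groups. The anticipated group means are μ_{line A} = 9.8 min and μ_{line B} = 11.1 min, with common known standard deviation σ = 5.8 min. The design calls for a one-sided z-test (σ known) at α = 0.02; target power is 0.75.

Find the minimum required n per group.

n = 297 per group

Standardized effect: d = |μ_{line A} − μ_{line B}| / σ = |9.8 − 11.1| / 5.8 = 0.2241
Set Φ(δ − 2.054) = 0.75; then δ − 2.054 = Φ⁻¹(0.75) = 0.674, giving δ = 2.728.
δ = d·√(n/2) ⇒ n = 2(δ/d)² = 2 × (2.728 / 0.2241)² = 296.32.
Round up to the next whole unit.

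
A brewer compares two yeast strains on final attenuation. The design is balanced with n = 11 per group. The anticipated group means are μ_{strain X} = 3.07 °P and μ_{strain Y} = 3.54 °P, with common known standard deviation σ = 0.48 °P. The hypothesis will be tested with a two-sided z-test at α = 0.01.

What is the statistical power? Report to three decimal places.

Standardized effect: d = |μ_{strain X} − μ_{strain Y}| / σ = |3.07 − 3.54| / 0.48 = 0.9792
Noncentrality parameter: δ = d·√(n/2) = 0.9792 × √(11/2) = 2.2963
Two-sided α = 0.01 → critical value z_{0.005} = 2.576.
Power = Φ(δ − 2.576) + Φ(−δ − 2.576) = Φ(-0.279) + Φ(-4.872) = 0.3899 + 0.0000 = 0.3899.

Power ≈ 0.390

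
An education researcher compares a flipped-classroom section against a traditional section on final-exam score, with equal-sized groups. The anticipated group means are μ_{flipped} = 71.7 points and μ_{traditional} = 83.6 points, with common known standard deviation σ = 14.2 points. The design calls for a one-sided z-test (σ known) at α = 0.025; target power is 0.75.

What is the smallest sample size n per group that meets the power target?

n = 20 per group

Standardized effect: d = |μ_{flipped} − μ_{traditional}| / σ = |71.7 − 83.6| / 14.2 = 0.8380
Set Φ(δ − 1.960) = 0.75; then δ − 1.960 = Φ⁻¹(0.75) = 0.674, giving δ = 2.634.
δ = d·√(n/2) ⇒ n = 2(δ/d)² = 2 × (2.634 / 0.8380)² = 19.76.
Round up to the next whole unit.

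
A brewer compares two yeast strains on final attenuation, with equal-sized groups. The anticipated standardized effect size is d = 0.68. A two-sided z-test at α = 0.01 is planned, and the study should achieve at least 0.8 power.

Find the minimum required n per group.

Set Φ(δ − 2.576) = 0.8; then δ − 2.576 = Φ⁻¹(0.8) = 0.842, giving δ = 3.417.
(The Φ(−δ − z_{α/2}) term is vanishingly small for δ > 0 and is dropped in the standard sample-size formula.)
δ = d·√(n/2) ⇒ n = 2(δ/d)² = 2 × (3.417 / 0.68)² = 50.51.
Round up to the next whole unit.

n = 51 per group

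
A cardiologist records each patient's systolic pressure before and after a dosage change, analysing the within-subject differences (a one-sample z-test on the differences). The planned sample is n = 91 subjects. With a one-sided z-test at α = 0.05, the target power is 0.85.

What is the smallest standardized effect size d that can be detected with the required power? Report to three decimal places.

d ≈ 0.281

Required noncentrality: δ = z_{0.05} + z_{0.15} = 1.645 + 1.036 = 2.681.
δ = d·√n ⇒ d = δ/√n = 2.681/√91 = 0.2811.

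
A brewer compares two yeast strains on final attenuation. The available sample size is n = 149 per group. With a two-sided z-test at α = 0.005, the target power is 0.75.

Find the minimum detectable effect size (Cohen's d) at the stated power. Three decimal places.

d ≈ 0.403

Required noncentrality: δ = z_{0.0025} + z_{0.25} = 2.807 + 0.674 = 3.482.
(Lower-tail contribution to power is negligible for δ > 0.)
δ = d·√(n/2) ⇒ d = δ/√(n/2) = 3.482/√(149/2) = 0.4034.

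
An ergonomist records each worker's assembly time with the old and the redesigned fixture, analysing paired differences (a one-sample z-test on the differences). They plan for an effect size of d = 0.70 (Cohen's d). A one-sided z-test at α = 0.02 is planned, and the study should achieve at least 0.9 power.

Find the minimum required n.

For power 0.9 need Φ(δ − z_{0.02}) = 0.9, so δ = z_{0.02} + z_{0.10} = 2.054 + 1.282 = 3.335.
δ = d·√n ⇒ n = (δ/d)² = (3.335 / 0.70)² = 22.70.
Rounding up, n = 23.

n = 23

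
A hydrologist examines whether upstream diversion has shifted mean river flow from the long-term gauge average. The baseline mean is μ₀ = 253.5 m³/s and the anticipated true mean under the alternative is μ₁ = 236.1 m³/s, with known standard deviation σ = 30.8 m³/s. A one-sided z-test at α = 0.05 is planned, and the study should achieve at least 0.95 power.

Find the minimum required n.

n = 34

Standardized effect: d = |μ₁ − μ₀| / σ = |236.1 − 253.5| / 30.8 = 0.5649
For power 0.95 need Φ(δ − z_{0.05}) = 0.95, so δ = z_{0.05} + z_{0.05} = 1.645 + 1.645 = 3.290.
δ = d·√n ⇒ n = (δ/d)² = (3.290 / 0.5649)² = 33.91.
Rounding up, n = 34.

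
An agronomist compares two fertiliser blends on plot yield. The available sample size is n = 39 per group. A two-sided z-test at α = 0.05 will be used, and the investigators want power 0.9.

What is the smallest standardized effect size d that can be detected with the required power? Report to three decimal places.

d ≈ 0.734

Required noncentrality: δ = z_{0.025} + z_{0.10} = 1.960 + 1.282 = 3.242.
(The second rejection-region term Φ(−δ − z_{α/2}) is negligible and dropped.)
δ = d·√(n/2) ⇒ d = δ/√(n/2) = 3.242/√(39/2) = 0.7341.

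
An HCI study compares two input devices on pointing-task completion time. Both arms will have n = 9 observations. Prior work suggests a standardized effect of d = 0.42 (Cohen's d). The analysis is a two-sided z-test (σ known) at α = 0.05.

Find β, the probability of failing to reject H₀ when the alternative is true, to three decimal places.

β ≈ 0.855

Noncentrality parameter: δ = d·√(n/2) = 0.42 × √(9/2) = 0.8910
Critical value for a two-sided test at α = 0.05: z_{α/2} = 1.960.
Power = Φ(δ − 1.960) + Φ(−δ − 1.960) = Φ(-1.069) + Φ(-2.851) = 0.1425 + 0.0022 = 0.1447.
Type II error: β = 1 − power = 1 − 0.1447 = 0.8553.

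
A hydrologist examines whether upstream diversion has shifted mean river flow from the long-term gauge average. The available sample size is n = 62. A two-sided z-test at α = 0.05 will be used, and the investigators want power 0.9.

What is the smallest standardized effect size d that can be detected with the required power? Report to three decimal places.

Need Φ(δ − 1.960) = 0.9, so δ = 1.960 + 1.282 = 3.242.
(Lower-tail contribution to power is negligible for δ > 0.)
δ = d·√n ⇒ d = δ/√n = 3.242/√62 = 0.4117.

d ≈ 0.412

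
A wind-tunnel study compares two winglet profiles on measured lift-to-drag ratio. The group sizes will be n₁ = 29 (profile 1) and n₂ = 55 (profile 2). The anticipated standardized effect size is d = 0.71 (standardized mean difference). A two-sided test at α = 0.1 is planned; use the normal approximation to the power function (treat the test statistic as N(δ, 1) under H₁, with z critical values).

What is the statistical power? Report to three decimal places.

Noncentrality parameter: δ = d / √(1/n₁ + 1/n₂) = 0.71 / √(1/29 + 1/55) = 3.0938
Two-sided α = 0.1 → critical value z_{0.05} = 1.645.
Power = Φ(δ − 1.645) + Φ(−δ − 1.645) = Φ(1.449) + Φ(-4.739) = 0.9263 + 0.0000 = 0.9263.

Power ≈ 0.926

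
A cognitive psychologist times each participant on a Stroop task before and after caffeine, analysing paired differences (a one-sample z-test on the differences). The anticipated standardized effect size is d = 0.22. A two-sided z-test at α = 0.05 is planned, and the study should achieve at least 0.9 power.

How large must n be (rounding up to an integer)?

n = 218

Set Φ(δ − 1.960) = 0.9; then δ − 1.960 = Φ⁻¹(0.9) = 1.282, giving δ = 3.242.
(Ignoring the negligible lower-tail rejection probability gives the usual closed-form inversion.)
δ = d·√n ⇒ n = (δ/d)² = (3.242 / 0.22)² = 217.10.
Rounding up, n = 218.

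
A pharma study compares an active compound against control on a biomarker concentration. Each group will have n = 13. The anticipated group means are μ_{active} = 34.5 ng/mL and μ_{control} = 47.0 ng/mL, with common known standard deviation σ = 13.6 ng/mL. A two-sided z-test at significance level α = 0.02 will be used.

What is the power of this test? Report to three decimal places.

Power ≈ 0.507

Standardized effect: d = |μ_{active} − μ_{control}| / σ = |34.5 − 47.0| / 13.6 = 0.9191
Noncentrality parameter: δ = d·√(n/2) = 0.9191 × √(13/2) = 2.3433
Critical value for a two-sided test at α = 0.02: z_{α/2} = 2.326.
Power = Φ(δ − 2.326) + Φ(−δ − 2.326) = Φ(0.017) + Φ(-4.670) = 0.5068 + 0.0000 = 0.5068.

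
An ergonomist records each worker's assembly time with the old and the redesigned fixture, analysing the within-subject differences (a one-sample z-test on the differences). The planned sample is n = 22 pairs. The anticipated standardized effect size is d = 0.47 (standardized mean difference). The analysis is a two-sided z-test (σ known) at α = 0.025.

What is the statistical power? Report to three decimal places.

Power ≈ 0.485

Noncentrality parameter: δ = d·√n = 0.47 × √22 = 2.2045
Critical value for a two-sided test at α = 0.025: z_{α/2} = 2.241.
Power = Φ(δ − 2.241) + Φ(−δ − 2.241) = Φ(-0.037) + Φ(-4.446) = 0.4853 + 0.0000 = 0.4853.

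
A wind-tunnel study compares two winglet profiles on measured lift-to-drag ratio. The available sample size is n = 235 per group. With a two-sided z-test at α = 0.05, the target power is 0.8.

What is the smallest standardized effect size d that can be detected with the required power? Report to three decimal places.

Need Φ(δ − 1.960) = 0.8, so δ = 1.960 + 0.842 = 2.802.
(Lower-tail contribution to power is negligible for δ > 0.)
δ = d·√(n/2) ⇒ d = δ/√(n/2) = 2.802/√(235/2) = 0.2585.

d ≈ 0.258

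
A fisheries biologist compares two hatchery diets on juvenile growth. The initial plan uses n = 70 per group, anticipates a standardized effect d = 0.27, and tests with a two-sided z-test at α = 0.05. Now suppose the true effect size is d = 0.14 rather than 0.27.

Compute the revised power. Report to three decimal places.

Power ≈ 0.132

With d = 0.14: δ = d·√(n/2) = 0.14 × √(70/2) = 0.8283. Critical value z_{0.025} = 1.960.
Revised power = Φ(δ − 1.960) + Φ(−δ − 1.960) = Φ(-1.132) + Φ(-2.788) = 0.1289 + 0.0026 = 0.1315.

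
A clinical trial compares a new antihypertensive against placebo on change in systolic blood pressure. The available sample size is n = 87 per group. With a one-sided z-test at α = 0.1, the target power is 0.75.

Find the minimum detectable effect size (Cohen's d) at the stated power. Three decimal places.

d ≈ 0.297

Need Φ(δ − 1.282) = 0.75, so δ = 1.282 + 0.674 = 1.956.
δ = d·√(n/2) ⇒ d = δ/√(n/2) = 1.956/√(87/2) = 0.2966.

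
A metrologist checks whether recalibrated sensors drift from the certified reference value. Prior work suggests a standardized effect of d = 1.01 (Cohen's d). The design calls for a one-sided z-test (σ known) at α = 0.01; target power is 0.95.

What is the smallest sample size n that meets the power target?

For power 0.95 need Φ(δ − z_{0.01}) = 0.95, so δ = z_{0.01} + z_{0.05} = 2.326 + 1.645 = 3.971.
δ = d·√n ⇒ n = (δ/d)² = (3.971 / 1.01)² = 15.46.
Rounding up, n = 16.

n = 16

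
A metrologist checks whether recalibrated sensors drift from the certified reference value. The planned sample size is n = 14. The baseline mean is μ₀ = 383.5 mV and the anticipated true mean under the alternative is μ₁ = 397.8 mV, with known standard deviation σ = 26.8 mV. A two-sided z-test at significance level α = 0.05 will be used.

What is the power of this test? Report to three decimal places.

Standardized effect: d = |μ₁ − μ₀| / σ = |397.8 − 383.5| / 26.8 = 0.5336
Noncentrality parameter: δ = d·√n = 0.5336 × √14 = 1.9965
Two-sided α = 0.05 → critical value z_{0.025} = 1.960.
Power = Φ(δ − 1.960) + Φ(−δ − 1.960) = Φ(0.037) + Φ(-3.956) = 0.5146 + 0.0000 = 0.5146.

Power ≈ 0.515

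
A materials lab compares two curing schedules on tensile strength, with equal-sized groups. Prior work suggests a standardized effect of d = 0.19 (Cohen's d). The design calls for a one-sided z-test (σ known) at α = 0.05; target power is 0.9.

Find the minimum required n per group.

n = 475 per group

Set Φ(δ − 1.645) = 0.9; then δ − 1.645 = Φ⁻¹(0.9) = 1.282, giving δ = 2.926.
δ = d·√(n/2) ⇒ n = 2(δ/d)² = 2 × (2.926 / 0.19)² = 474.45.
Rounding up, n = 475 per group.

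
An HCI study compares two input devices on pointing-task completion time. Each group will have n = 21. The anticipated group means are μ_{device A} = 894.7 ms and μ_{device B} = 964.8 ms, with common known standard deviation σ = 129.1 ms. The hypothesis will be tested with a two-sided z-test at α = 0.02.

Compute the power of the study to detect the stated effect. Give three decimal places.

Standardized effect: d = |μ_{device A} − μ_{device B}| / σ = |894.7 − 964.8| / 129.1 = 0.5430
Noncentrality parameter: δ = d·√(n/2) = 0.5430 × √(21/2) = 1.7595
Two-sided α = 0.02 → critical value z_{0.01} = 2.326.
Power = Φ(δ − 2.326) + Φ(−δ − 2.326) = Φ(-0.567) + Φ(-4.086) = 0.2854 + 0.0000 = 0.2854.

Power ≈ 0.285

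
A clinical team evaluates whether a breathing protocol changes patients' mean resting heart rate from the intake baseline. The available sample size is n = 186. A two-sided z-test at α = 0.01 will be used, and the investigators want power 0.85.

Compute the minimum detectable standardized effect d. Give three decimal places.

Required noncentrality: δ = z_{0.005} + z_{0.15} = 2.576 + 1.036 = 3.612.
(Lower-tail contribution to power is negligible for δ > 0.)
δ = d·√n ⇒ d = δ/√n = 3.612/√186 = 0.2649.

d ≈ 0.265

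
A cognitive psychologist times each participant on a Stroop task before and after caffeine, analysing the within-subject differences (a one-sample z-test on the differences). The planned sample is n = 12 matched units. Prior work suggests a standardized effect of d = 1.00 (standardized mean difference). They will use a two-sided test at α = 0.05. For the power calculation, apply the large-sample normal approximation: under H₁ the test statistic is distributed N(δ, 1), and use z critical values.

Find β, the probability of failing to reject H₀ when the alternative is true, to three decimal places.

β ≈ 0.066

Noncentrality parameter: δ = d·√n = 1.00 × √12 = 3.4641
Critical value for a two-sided test at α = 0.05: z_{α/2} = 1.960.
Power = Φ(δ − 1.960) + Φ(−δ − 1.960) = Φ(1.504) + Φ(-5.424) = 0.9337 + 0.0000 = 0.9337.
Type II error: β = 1 − power = 1 − 0.9337 = 0.0663.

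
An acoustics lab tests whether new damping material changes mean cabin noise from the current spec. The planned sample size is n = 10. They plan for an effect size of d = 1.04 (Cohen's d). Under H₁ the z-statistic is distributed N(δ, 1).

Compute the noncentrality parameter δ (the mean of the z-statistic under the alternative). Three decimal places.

The noncentrality parameter scales effect size by the design's sample-size factor: δ = d·√n = 1.04 × √10 = 3.2888

δ ≈ 3.289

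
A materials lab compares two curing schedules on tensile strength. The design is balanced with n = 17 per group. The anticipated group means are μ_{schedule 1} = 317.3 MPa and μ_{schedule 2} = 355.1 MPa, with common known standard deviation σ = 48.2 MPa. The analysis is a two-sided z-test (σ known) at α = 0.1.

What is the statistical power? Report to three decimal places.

Power ≈ 0.739

Standardized effect: d = |μ_{schedule 1} − μ_{schedule 2}| / σ = |317.3 − 355.1| / 48.2 = 0.7842
Noncentrality parameter: δ = d·√(n/2) = 0.7842 × √(17/2) = 2.2864
Two-sided α = 0.1 → critical value z_{0.05} = 1.645.
Power = Φ(δ − 1.645) + Φ(−δ − 1.645) = Φ(0.642) + Φ(-3.931) = 0.7394 + 0.0000 = 0.7395.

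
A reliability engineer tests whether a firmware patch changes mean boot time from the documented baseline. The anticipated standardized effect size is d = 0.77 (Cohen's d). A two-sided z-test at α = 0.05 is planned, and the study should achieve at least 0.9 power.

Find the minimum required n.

For power 0.9 need Φ(δ − z_{0.025}) = 0.9, so δ = z_{0.025} + z_{0.10} = 1.960 + 1.282 = 3.242.
(Ignoring the negligible lower-tail rejection probability gives the usual closed-form inversion.)
δ = d·√n ⇒ n = (δ/d)² = (3.242 / 0.77)² = 17.72.
Round up to the next whole unit.

n = 18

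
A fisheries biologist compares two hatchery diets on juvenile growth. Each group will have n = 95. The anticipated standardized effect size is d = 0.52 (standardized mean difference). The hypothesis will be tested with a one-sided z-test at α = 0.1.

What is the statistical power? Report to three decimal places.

Power ≈ 0.989

Noncentrality parameter: δ = d·√(n/2) = 0.52 × √(95/2) = 3.5839
Critical value for a one-sided test at α = 0.1: z_α = 1.282.
Power = Φ(δ − 1.282) = Φ(2.302) = 0.9893.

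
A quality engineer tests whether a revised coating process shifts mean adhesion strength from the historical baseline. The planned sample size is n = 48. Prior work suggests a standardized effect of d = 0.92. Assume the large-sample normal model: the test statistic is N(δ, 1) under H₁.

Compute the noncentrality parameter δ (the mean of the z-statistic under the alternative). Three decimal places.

The noncentrality parameter scales effect size by the design's sample-size factor: δ = d·√n = 0.92 × √48 = 6.3739

δ ≈ 6.374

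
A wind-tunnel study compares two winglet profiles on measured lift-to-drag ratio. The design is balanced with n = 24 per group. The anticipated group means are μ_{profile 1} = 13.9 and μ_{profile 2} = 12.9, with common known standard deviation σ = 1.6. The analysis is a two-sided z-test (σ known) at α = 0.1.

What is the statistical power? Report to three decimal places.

Standardized effect: d = |μ_{profile 1} − μ_{profile 2}| / σ = |13.9 − 12.9| / 1.6 = 0.6250
Noncentrality parameter: δ = d·√(n/2) = 0.6250 × √(24/2) = 2.1651
Two-sided α = 0.1 → critical value z_{0.05} = 1.645.
Power = Φ(δ − 1.645) + Φ(−δ − 1.645) = Φ(0.520) + Φ(-3.810) = 0.6985 + 0.0001 = 0.6986.

Power ≈ 0.699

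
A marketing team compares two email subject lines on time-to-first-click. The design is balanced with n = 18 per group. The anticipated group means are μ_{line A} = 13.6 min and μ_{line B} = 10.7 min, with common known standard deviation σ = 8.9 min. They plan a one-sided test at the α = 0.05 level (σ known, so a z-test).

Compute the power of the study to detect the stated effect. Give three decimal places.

Standardized effect: d = |μ_{line A} − μ_{line B}| / σ = |13.6 − 10.7| / 8.9 = 0.3258
Noncentrality parameter: δ = d·√(n/2) = 0.3258 × √(18/2) = 0.9775
Critical value for a one-sided test at α = 0.05: z_α = 1.645.
Power = Φ(δ − 1.645) = Φ(-0.667) = 0.2523.

Power ≈ 0.252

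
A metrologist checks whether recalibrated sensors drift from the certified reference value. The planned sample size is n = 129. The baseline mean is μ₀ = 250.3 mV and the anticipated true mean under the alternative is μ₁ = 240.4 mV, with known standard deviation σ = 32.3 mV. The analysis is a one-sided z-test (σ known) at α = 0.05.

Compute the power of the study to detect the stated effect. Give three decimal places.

Power ≈ 0.967

Standardized effect: d = |μ₁ − μ₀| / σ = |240.4 − 250.3| / 32.3 = 0.3065
Noncentrality parameter: δ = d·√n = 0.3065 × √129 = 3.4812
Critical value for a one-sided test at α = 0.05: z_α = 1.645.
Power = Φ(δ − 1.645) = Φ(1.836) = 0.9668.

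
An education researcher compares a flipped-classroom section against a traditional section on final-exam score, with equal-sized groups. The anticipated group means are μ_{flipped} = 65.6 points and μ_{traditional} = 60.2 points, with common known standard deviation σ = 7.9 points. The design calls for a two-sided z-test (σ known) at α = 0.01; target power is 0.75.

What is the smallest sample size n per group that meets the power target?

Standardized effect: d = |μ_{flipped} − μ_{traditional}| / σ = |65.6 − 60.2| / 7.9 = 0.6835
Set Φ(δ − 2.576) = 0.75; then δ − 2.576 = Φ⁻¹(0.75) = 0.674, giving δ = 3.250.
(The Φ(−δ − z_{α/2}) term is vanishingly small for δ > 0 and is dropped in the standard sample-size formula.)
δ = d·√(n/2) ⇒ n = 2(δ/d)² = 2 × (3.250 / 0.6835)² = 45.22.
Round up to the next whole unit.

n = 46 per group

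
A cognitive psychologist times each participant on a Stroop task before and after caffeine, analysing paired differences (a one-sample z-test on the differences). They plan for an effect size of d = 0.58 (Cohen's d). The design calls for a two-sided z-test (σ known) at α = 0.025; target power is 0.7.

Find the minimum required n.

n = 23

Set Φ(δ − 2.241) = 0.7; then δ − 2.241 = Φ⁻¹(0.7) = 0.524, giving δ = 2.766.
(For δ > 0 the lower-tail rejection region contributes negligibly to power, so the one-term inversion is standard.)
δ = d·√n ⇒ n = (δ/d)² = (2.766 / 0.58)² = 22.74.
Rounding up, n = 23.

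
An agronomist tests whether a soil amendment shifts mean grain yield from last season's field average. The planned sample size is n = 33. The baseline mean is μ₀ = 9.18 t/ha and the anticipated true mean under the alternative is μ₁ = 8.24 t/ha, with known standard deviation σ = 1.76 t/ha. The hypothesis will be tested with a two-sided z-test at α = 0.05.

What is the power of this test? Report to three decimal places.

Standardized effect: d = |μ₁ − μ₀| / σ = |8.24 − 9.18| / 1.76 = 0.5341
Noncentrality parameter: λ = d·√n = 0.5341 × √33 = 3.0681
Two-sided α = 0.05 → critical value z_{0.025} = 1.960.
Power = Φ(λ − 1.960) + Φ(−λ − 1.960) = Φ(1.108) + Φ(-5.028) = 0.8661 + 0.0000 = 0.8661.

Power ≈ 0.866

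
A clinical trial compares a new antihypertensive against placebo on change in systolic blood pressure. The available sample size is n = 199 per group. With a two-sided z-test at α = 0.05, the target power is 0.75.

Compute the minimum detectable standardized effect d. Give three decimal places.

d ≈ 0.264

Required noncentrality: δ = z_{0.025} + z_{0.25} = 1.960 + 0.674 = 2.634.
(Lower-tail contribution to power is negligible for δ > 0.)
δ = d·√(n/2) ⇒ d = δ/√(n/2) = 2.634/√(199/2) = 0.2641.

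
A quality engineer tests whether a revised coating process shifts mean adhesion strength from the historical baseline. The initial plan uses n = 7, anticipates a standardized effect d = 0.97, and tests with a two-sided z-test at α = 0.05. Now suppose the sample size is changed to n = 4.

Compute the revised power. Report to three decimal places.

With n = 4: δ = d·√n = 0.97 × √4 = 1.9400. Critical value z_{0.025} = 1.960.
Revised power = Φ(δ − 1.960) + Φ(−δ − 1.960) = Φ(-0.020) + Φ(-3.900) = 0.4920 + 0.0000 = 0.4921.

Power ≈ 0.492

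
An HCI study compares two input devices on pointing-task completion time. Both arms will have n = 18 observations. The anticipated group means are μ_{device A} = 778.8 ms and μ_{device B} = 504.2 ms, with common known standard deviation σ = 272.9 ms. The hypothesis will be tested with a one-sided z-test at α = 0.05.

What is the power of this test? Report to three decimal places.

Standardized effect: d = |μ_{device A} − μ_{device B}| / σ = |778.8 − 504.2| / 272.9 = 1.0062
Noncentrality parameter: δ = d·√(n/2) = 1.0062 × √(18/2) = 3.0187
Critical value for a one-sided test at α = 0.05: z_α = 1.645.
Power = P(Z > 1.645 − δ) = Φ(1.374) = 0.9153.

Power ≈ 0.915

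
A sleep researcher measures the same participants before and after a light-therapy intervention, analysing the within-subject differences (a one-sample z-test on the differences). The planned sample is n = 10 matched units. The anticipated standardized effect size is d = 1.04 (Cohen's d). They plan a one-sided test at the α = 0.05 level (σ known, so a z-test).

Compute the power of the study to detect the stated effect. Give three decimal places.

Noncentrality parameter: δ = d·√n = 1.04 × √10 = 3.2888
One-sided α = 0.05 → critical value z_{0.05} = 1.645.
Power = Φ(δ − 1.645) = Φ(1.644) = 0.9499.

Power ≈ 0.950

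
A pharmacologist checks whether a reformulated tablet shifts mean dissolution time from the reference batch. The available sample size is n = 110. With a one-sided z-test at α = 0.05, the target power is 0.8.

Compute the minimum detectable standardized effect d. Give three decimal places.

Need Φ(δ − 1.645) = 0.8, so δ = 1.645 + 0.842 = 2.486.
δ = d·√n ⇒ d = δ/√n = 2.486/√110 = 0.2371.

d ≈ 0.237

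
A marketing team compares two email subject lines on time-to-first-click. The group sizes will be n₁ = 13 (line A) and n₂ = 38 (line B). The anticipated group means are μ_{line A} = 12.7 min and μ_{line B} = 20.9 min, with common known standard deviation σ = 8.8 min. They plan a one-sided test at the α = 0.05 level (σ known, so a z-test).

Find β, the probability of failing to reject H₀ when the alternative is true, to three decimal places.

β ≈ 0.105

Standardized effect: d = |μ_{line A} − μ_{line B}| / σ = |12.7 − 20.9| / 8.8 = 0.9318
Noncentrality parameter: δ = d / √(1/n₁ + 1/n₂) = 0.9318 / √(1/13 + 1/38) = 2.9001
One-sided α = 0.05 → critical value z_{0.05} = 1.645.
Power = P(Z > 1.645 − δ) = Φ(1.255) = 0.8953.
Type II error: β = 1 − power = 1 − 0.8953 = 0.1047.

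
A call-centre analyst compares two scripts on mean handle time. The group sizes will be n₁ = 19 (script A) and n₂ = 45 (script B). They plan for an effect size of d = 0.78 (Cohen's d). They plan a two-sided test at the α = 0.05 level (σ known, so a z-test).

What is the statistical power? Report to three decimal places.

Power ≈ 0.814

Noncentrality parameter: λ = d / √(1/n₁ + 1/n₂) = 0.78 / √(1/19 + 1/45) = 2.8509
Critical value for a two-sided test at α = 0.05: z_{α/2} = 1.960.
Power = Φ(λ − 1.960) + Φ(−λ − 1.960) = Φ(0.891) + Φ(-4.811) = 0.8135 + 0.0000 = 0.8135.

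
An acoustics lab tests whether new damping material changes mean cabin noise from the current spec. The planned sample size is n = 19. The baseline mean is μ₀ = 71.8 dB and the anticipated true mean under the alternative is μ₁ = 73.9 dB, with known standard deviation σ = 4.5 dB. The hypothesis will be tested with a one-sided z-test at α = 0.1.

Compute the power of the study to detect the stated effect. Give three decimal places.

Standardized effect: d = |μ₁ − μ₀| / σ = |73.9 − 71.8| / 4.5 = 0.4667
Noncentrality parameter: δ = d·√n = 0.4667 × √19 = 2.0342
One-sided α = 0.1 → critical value z_{0.1} = 1.282.
Power = P(Z > 1.282 − δ) = Φ(0.753) = 0.7742.

Power ≈ 0.774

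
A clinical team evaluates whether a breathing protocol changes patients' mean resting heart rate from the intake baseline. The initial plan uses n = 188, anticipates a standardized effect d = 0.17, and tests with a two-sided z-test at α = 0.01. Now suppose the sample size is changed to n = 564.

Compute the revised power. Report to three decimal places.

Power ≈ 0.928

With n = 564: δ = d·√n = 0.17 × √564 = 4.0373. Critical value z_{0.005} = 2.576.
Revised power = Φ(δ − 2.576) + Φ(−δ − 2.576) = Φ(1.461) + Φ(-6.613) = 0.9281 + 0.0000 = 0.9281.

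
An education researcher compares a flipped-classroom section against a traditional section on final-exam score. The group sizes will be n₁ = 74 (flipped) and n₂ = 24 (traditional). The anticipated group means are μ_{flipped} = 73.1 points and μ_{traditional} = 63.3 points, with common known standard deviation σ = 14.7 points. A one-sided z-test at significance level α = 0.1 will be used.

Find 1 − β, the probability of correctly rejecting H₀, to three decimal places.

Standardized effect: d = |μ_{flipped} − μ_{traditional}| / σ = |73.1 − 63.3| / 14.7 = 0.6667
Noncentrality parameter: δ = d / √(1/n₁ + 1/n₂) = 0.6667 / √(1/74 + 1/24) = 2.8380
Critical value for a one-sided test at α = 0.1: z_α = 1.282.
Power = Φ(δ − 1.282) = Φ(1.556) = 0.9402.

Power ≈ 0.940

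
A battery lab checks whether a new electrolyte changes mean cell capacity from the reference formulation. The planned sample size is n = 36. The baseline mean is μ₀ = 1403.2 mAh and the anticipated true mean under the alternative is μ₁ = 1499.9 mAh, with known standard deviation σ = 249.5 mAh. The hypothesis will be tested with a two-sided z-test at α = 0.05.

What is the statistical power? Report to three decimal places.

Power ≈ 0.643

Standardized effect: d = |μ₁ − μ₀| / σ = |1499.9 − 1403.2| / 249.5 = 0.3876
Noncentrality parameter: δ = d·√n = 0.3876 × √36 = 2.3255
Two-sided α = 0.05 → critical value z_{0.025} = 1.960.
Power = Φ(δ − 1.960) + Φ(−δ − 1.960) = Φ(0.365) + Φ(-4.285) = 0.6426 + 0.0000 = 0.6426.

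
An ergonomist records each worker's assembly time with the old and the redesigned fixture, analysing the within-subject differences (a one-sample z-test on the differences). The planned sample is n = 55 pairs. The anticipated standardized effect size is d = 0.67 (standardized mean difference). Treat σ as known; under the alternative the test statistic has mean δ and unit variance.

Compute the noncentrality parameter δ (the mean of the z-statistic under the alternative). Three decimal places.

δ ≈ 4.969

The noncentrality parameter scales effect size by the design's sample-size factor: δ = d·√n = 0.67 × √55 = 4.9689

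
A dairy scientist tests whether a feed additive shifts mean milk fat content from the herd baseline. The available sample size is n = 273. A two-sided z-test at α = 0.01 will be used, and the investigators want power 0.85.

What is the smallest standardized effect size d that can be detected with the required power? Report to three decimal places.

Need Φ(δ − 2.576) = 0.85, so δ = 2.576 + 1.036 = 3.612.
(The second rejection-region term Φ(−δ − z_{α/2}) is negligible and dropped.)
δ = d·√n ⇒ d = δ/√n = 3.612/√273 = 0.2186.

d ≈ 0.219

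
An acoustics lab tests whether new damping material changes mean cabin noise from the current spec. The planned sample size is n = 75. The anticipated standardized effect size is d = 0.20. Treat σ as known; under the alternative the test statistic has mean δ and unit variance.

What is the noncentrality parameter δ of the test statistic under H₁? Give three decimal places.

δ ≈ 1.732

The noncentrality parameter scales effect size by the design's sample-size factor: δ = d·√n = 0.20 × √75 = 1.7321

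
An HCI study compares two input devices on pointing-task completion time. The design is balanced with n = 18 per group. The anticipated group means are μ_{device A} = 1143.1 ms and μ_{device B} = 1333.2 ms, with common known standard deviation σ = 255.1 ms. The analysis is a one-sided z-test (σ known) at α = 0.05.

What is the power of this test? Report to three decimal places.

Power ≈ 0.723

Standardized effect: d = |μ_{device A} − μ_{device B}| / σ = |1143.1 − 1333.2| / 255.1 = 0.7452
Noncentrality parameter: δ = d·√(n/2) = 0.7452 × √(18/2) = 2.2356
One-sided α = 0.05 → critical value z_{0.05} = 1.645.
Power = P(Z > 1.645 − δ) = Φ(0.591) = 0.7227.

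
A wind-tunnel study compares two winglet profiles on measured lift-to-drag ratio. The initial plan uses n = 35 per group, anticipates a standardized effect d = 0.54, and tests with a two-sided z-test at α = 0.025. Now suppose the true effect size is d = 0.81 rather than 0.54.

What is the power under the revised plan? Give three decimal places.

Power ≈ 0.874

With d = 0.81: δ = d·√(n/2) = 0.81 × √(35/2) = 3.3885. Critical value z_{0.0125} = 2.241.
Revised power = Φ(δ − 2.241) + Φ(−δ − 2.241) = Φ(1.147) + Φ(-5.630) = 0.8743 + 0.0000 = 0.8743.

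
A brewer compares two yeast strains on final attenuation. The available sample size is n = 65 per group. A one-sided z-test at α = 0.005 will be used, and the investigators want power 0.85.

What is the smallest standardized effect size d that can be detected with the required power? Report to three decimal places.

d ≈ 0.634

Need Φ(δ − 2.576) = 0.85, so δ = 2.576 + 1.036 = 3.612.
δ = d·√(n/2) ⇒ d = δ/√(n/2) = 3.612/√(65/2) = 0.6336.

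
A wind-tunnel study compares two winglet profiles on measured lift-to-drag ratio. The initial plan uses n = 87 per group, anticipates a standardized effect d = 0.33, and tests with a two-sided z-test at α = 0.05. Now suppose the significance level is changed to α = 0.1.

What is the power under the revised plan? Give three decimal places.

δ = d·√(n/2) = 0.33 × √(87/2) = 2.1765 (unchanged). New critical value: z_{0.05} = 1.645.
Revised power = Φ(δ − 1.645) + Φ(−δ − 1.645) = Φ(0.532) + Φ(-3.821) = 0.7025 + 0.0001 = 0.7026.

Power ≈ 0.703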